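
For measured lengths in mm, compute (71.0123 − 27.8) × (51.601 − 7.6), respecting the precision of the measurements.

71.0123 − 27.8 = 43.2123, limited to 1 d.p. → 3 s.f.; 51.601 − 7.6 = 44.001, limited to 1 d.p. → 3 s.f.
Carrying full precision, 43.2123 × 44.001 = 1901.3844123; keep min(3, 3) = 3 s.f.
Rounded to 3 significant figures: 1.90 × 10^3 mm².

1.90 × 10^3 mm²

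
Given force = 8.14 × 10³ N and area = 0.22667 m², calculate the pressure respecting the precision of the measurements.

pressure = 8.14 × 10³ N ÷ 0.22667 m² = 35911.2365995… Pa.
8.14 × 10³ has 3 significant figures; 0.22667 has 5.
Division/multiplication keeps the fewest: 3 significant figures.
Rounded: 3.59 × 10⁴ Pa.

3.59 × 10⁴ Pa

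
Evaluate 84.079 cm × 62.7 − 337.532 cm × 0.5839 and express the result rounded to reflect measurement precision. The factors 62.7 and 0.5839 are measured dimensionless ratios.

84.079 × 62.7 = 5271.7533 → 5.27 × 10^3 cm (3 s.f., last digit at the 10^1 place).
337.532 × 0.5839 = 197.0849348 → 1.971 × 10^2 cm (4 s.f., last digit at the 10^-1 place).
Difference: 5074.6683652 cm; keep the coarser place, 10^1.
Result: 5.07 × 10^3 cm.

5.07 × 10^3 cm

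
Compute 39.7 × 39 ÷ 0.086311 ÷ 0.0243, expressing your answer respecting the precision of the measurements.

39.7 × 39 ÷ 0.086311 ÷ 0.0243 = 738214.704762…
Multiplication/division keeps the fewest significant figures: 39.7 → 3 s.f., 39 → 2 s.f., 0.086311 → 5 s.f., 0.0243 → 3 s.f.; limit is 2.
Rounded to 2 significant figures: 7.4 × 10⁵.

7.4 × 10⁵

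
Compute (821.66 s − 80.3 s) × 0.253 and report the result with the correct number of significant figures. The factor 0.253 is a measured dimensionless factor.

821.66 s − 80.3 s = 741.36 s; the difference is limited to 1 decimal place (4 s.f.).
Carrying full precision, 741.36 × 0.253 = 187.56408 s; 0.253 has 3 s.f., so the result keeps min(4, 3) = 3 s.f.
Rounded to 3 significant figures: 188 s.

188 s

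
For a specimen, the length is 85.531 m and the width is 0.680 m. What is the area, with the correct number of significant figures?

58.2 m²

area = 85.531 m × 0.680 m = 58.16108 m².
85.531 has 5 significant figures; 0.680 has 3.
Division/multiplication keeps the fewest: 3 significant figures.
Rounded: 58.2 m².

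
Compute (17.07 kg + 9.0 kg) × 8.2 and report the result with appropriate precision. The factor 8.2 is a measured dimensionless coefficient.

17.07 kg + 9.0 kg = 26.07 kg; the sum is limited to 1 decimal place (3 s.f.).
Carrying full precision, 26.07 × 8.2 = 213.774 kg; 8.2 has 2 s.f., so the result keeps min(3, 2) = 2 s.f.
Rounded to 2 significant figures: 2.1 × 10^2 kg.

2.1 × 10^2 kg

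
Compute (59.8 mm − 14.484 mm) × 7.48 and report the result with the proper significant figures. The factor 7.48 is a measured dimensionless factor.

59.8 mm − 14.484 mm = 45.316 mm; the difference is limited to 1 decimal place (3 s.f.).
Carrying full precision, 45.316 × 7.48 = 338.96368 mm; 7.48 has 3 s.f., so the result keeps min(3, 3) = 3 s.f.
Rounded to 3 significant figures: 339 mm.

339 mm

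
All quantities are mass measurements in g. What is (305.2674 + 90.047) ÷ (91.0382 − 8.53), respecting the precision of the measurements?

305.2674 + 90.047 = 395.3144, limited to 3 d.p. → 6 s.f.; 91.0382 − 8.53 = 82.5082, limited to 2 d.p. → 4 s.f.
Carrying full precision, 395.3144 ÷ 82.5082 = 4.79121347939…; keep min(6, 4) = 4 s.f.
Rounded to 4 significant figures: 4.791.

4.791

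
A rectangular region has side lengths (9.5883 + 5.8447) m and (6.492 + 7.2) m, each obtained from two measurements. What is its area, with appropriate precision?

211 m²

9.5883 + 5.8447 = 15.4330, limited to 4 d.p. → 6 s.f.; 6.492 + 7.2 = 13.692, limited to 1 d.p. → 3 s.f.
Carrying full precision, 15.4330 × 13.692 = 211.308636; keep min(6, 3) = 3 s.f.
Rounded to 3 significant figures: 211 m².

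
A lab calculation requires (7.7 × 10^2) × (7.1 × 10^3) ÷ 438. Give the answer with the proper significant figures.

1.2 × 10^4

(7.7 × 10^2) × (7.1 × 10^3) ÷ 438 = 12481.7351598…
Multiplication/division keeps the fewest significant figures: 7.7 × 10^2 → 2 s.f., 7.1 × 10^3 → 2 s.f., 438 → 3 s.f.; limit is 2.
Rounded to 2 significant figures: 1.2 × 10^4.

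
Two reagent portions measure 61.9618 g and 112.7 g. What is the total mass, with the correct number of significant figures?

174.7 g

61.9618 g + 112.7 g = 174.6618 g.
Addition/subtraction keeps the fewest decimal places: 61.9618 → 4 decimal places, 112.7 → 1 decimal place; limit is 1.
Rounded to 1 decimal place: 174.7 g.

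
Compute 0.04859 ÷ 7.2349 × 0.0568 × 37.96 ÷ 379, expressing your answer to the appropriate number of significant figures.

0.04859 ÷ 7.2349 × 0.0568 × 37.96 ÷ 379 = 0.000038207594491…
Multiplication/division keeps the fewest significant figures: 0.04859 → 4 s.f., 7.2349 → 5 s.f., 0.0568 → 3 s.f., 37.96 → 4 s.f., 379 → 3 s.f.; limit is 3.
Rounded to 3 significant figures: 3.82 × 10^-5.

3.82 × 10^-5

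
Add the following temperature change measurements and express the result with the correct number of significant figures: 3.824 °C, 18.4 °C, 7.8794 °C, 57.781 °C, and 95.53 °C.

183.4 °C

3.824 °C + 18.4 °C + 7.8794 °C + 57.781 °C + 95.53 °C = 183.4144 °C.
Addition/subtraction keeps the fewest decimal places: 3.824 → 3 decimal places, 18.4 → 1 decimal place, 7.8794 → 4 decimal places, 57.781 → 3 decimal places, 95.53 → 2 decimal places; limit is 1.
Rounded to 1 decimal place: 183.4 °C.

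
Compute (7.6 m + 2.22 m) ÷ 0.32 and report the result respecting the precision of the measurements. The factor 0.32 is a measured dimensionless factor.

7.6 m + 2.22 m = 9.82 m; the sum is limited to 1 decimal place (2 s.f.).
Carrying full precision, 9.82 ÷ 0.32 = 30.6875 m; 0.32 has 2 s.f., so the result keeps min(2, 2) = 2 s.f.
Rounded to 2 significant figures: 31 m.

31 m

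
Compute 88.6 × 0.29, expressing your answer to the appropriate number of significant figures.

88.6 × 0.29 = 25.694
Multiplication/division keeps the fewest significant figures: 88.6 → 3 s.f., 0.29 → 2 s.f.; limit is 2.
Rounded to 2 significant figures: 26.

26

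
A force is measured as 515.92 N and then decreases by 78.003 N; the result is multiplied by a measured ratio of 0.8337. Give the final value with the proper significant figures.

515.92 N − 78.003 N = 437.917 N; the difference is limited to 2 decimal places (5 s.f.).
Carrying full precision, 437.917 × 0.8337 = 365.0914029 N; 0.8337 has 4 s.f., so the result keeps min(5, 4) = 4 s.f.
Rounded to 4 significant figures: 3.651 × 10² N.

3.651 × 10² N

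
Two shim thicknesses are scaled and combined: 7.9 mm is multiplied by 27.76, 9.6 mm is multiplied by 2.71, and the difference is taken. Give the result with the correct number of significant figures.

1.9 × 10^2 mm

7.9 × 27.76 = 219.304 → 2.2 × 10^2 mm (2 s.f., last digit at the 10^1 place).
9.6 × 2.71 = 26.016 → 26 mm (2 s.f., last digit at the 10^0 place).
Difference: 193.288 mm; keep the coarser place, 10^1.
Result: 1.9 × 10^2 mm.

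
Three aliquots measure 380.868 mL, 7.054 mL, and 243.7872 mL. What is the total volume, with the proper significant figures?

380.868 mL + 7.054 mL + 243.7872 mL = 631.7092 mL.
Addition/subtraction keeps the fewest decimal places: 380.868 → 3 decimal places, 7.054 → 3 decimal places, 243.7872 → 4 decimal places; limit is 3.
Rounded to 3 decimal places: 6.31709 × 10^2 mL.

6.31709 × 10^2 mL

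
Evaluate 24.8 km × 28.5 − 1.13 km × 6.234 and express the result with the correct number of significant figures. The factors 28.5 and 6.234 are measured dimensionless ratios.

700. km

24.8 × 28.5 = 706.8 → 707 km (3 s.f., last digit at the 10^0 place).
1.13 × 6.234 = 7.04442 → 7.04 km (3 s.f., last digit at the 10^-2 place).
Difference: 699.75558 km; keep the coarser place, 10^0.
Result: 700. km.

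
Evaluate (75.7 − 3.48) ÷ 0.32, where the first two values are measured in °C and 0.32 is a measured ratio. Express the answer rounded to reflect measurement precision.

2.3 × 10² °C

75.7 °C − 3.48 °C = 72.22 °C; the difference is limited to 1 decimal place (3 s.f.).
Carrying full precision, 72.22 ÷ 0.32 = 225.6875 °C; 0.32 has 2 s.f., so the result keeps min(3, 2) = 2 s.f.
Rounded to 2 significant figures: 2.3 × 10² °C.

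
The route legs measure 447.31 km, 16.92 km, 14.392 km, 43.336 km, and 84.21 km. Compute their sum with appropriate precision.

606.17 km

447.31 km + 16.92 km + 14.392 km + 43.336 km + 84.21 km = 606.168 km.
Addition/subtraction keeps the fewest decimal places: 447.31 → 2 decimal places, 16.92 → 2 decimal places, 14.392 → 3 decimal places, 43.336 → 3 decimal places, 84.21 → 2 decimal places; limit is 2.
Rounded to 2 decimal places: 606.17 km.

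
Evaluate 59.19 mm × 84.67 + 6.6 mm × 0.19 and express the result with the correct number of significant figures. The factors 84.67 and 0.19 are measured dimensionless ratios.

5.013 × 10³ mm

59.19 × 84.67 = 5011.6173 → 5012 mm (4 s.f., last digit at the 10^0 place).
6.6 × 0.19 = 1.254 → 1.3 mm (2 s.f., last digit at the 10^-1 place).
Sum: 5012.8713 mm; keep the coarser place, 10^0.
Result: 5.013 × 10³ mm.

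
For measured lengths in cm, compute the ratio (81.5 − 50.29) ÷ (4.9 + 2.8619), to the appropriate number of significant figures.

81.5 − 50.29 = 31.21, limited to 1 d.p. → 3 s.f.; 4.9 + 2.8619 = 7.7619, limited to 1 d.p. → 2 s.f.
Carrying full precision, 31.21 ÷ 7.7619 = 4.02092271222…; keep min(3, 2) = 2 s.f.
Rounded to 2 significant figures: 4.0.

4.0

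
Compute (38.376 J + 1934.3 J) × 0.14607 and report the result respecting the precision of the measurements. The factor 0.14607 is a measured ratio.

38.376 J + 1934.3 J = 1972.676 J; the sum is limited to 1 decimal place (5 s.f.).
Carrying full precision, 1972.676 × 0.14607 = 288.14878332 J; 0.14607 has 5 s.f., so the result keeps min(5, 5) = 5 s.f.
Rounded to 5 significant figures: 288.15 J.

288.15 J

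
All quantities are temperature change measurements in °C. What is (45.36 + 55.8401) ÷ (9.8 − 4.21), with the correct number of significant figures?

45.36 + 55.8401 = 101.2001, limited to 2 d.p. → 5 s.f.; 9.8 − 4.21 = 5.59, limited to 1 d.p. → 2 s.f.
Carrying full precision, 101.2001 ÷ 5.59 = 18.1037745975…; keep min(5, 2) = 2 s.f.
Rounded to 2 significant figures: 18.

18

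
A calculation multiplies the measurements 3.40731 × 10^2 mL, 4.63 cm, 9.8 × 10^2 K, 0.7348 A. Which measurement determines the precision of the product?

9.8 × 10^2 K

3.40731 × 10^2 mL → 6 s.f.; 4.63 cm → 3 s.f.; 9.8 × 10^2 K → 2 s.f.; 0.7348 A → 4 s.f.
The fewest is 2 significant figures, from 9.8 × 10^2 K.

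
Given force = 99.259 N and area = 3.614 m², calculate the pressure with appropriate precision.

pressure = 99.259 N ÷ 3.614 m² = 27.4651355838… Pa.
99.259 has 5 significant figures; 3.614 has 4.
Division/multiplication keeps the fewest: 4 significant figures.
Rounded: 27.47 Pa.

27.47 Pa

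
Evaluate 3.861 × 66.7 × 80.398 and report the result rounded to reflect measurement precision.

3.861 × 66.7 × 80.398 = 20704.7924226
Multiplication/division keeps the fewest significant figures: 3.861 → 4 s.f., 66.7 → 3 s.f., 80.398 → 5 s.f.; limit is 3.
Rounded to 3 significant figures: 2.07 × 10⁴.

2.07 × 10⁴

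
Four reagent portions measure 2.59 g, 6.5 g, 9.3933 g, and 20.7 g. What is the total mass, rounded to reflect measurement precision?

39.2 g

2.59 g + 6.5 g + 9.3933 g + 20.7 g = 39.1833 g.
Addition/subtraction keeps the fewest decimal places: 2.59 → 2 decimal places, 6.5 → 1 decimal place, 9.3933 → 4 decimal places, 20.7 → 1 decimal place; limit is 1.
Rounded to 1 decimal place: 39.2 g.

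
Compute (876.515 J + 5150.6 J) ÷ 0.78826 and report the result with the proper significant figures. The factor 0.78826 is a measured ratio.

876.515 J + 5150.6 J = 6027.115 J; the sum is limited to 1 decimal place (5 s.f.).
Carrying full precision, 6027.115 ÷ 0.78826 = 7646.10027148… J; 0.78826 has 5 s.f., so the result keeps min(5, 5) = 5 s.f.
Rounded to 5 significant figures: 7646.1 J.

7646.1 J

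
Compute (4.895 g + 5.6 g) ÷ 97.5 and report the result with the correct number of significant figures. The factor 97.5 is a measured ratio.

0.108 g

4.895 g + 5.6 g = 10.495 g; the sum is limited to 1 decimal place (3 s.f.).
Carrying full precision, 10.495 ÷ 97.5 = 0.107641025641… g; 97.5 has 3 s.f., so the result keeps min(3, 3) = 3 s.f.
Rounded to 3 significant figures: 0.108 g.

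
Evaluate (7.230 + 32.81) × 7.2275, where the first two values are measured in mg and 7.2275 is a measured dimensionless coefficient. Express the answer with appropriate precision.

289.4 mg

7.230 mg + 32.81 mg = 40.040 mg; the sum is limited to 2 decimal places (4 s.f.).
Carrying full precision, 40.040 × 7.2275 = 289.3891 mg; 7.2275 has 5 s.f., so the result keeps min(4, 5) = 4 s.f.
Rounded to 4 significant figures: 289.4 mg.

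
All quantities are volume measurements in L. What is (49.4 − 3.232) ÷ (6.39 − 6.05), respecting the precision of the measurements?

1.4 × 10²

49.4 − 3.232 = 46.168, limited to 1 d.p. → 3 s.f.; 6.39 − 6.05 = 0.34, limited to 2 d.p. → 2 s.f.
Carrying full precision, 46.168 ÷ 0.34 = 135.788235294…; keep min(3, 2) = 2 s.f.
Rounded to 2 significant figures: 1.4 × 10².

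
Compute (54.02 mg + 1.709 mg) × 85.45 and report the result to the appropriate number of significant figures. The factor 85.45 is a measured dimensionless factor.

54.02 mg + 1.709 mg = 55.729 mg; the sum is limited to 2 decimal places (4 s.f.).
Carrying full precision, 55.729 × 85.45 = 4762.04305 mg; 85.45 has 4 s.f., so the result keeps min(4, 4) = 4 s.f.
Rounded to 4 significant figures: 4.762 × 10^3 mg.

4.762 × 10^3 mg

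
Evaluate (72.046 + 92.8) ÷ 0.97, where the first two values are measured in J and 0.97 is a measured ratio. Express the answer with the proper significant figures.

72.046 J + 92.8 J = 164.846 J; the sum is limited to 1 decimal place (4 s.f.).
Carrying full precision, 164.846 ÷ 0.97 = 169.944329897… J; 0.97 has 2 s.f., so the result keeps min(4, 2) = 2 s.f.
Rounded to 2 significant figures: 1.7 × 10² J.

1.7 × 10² J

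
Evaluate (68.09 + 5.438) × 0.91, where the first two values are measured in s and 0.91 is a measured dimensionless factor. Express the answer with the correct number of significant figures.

67 s

68.09 s + 5.438 s = 73.528 s; the sum is limited to 2 decimal places (4 s.f.).
Carrying full precision, 73.528 × 0.91 = 66.91048 s; 0.91 has 2 s.f., so the result keeps min(4, 2) = 2 s.f.
Rounded to 2 significant figures: 67 s.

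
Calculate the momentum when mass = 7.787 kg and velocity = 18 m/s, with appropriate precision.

1.4 × 10² kg·m/s

momentum = 7.787 kg × 18 m/s = 140.166 kg·m/s.
7.787 has 4 significant figures; 18 has 2.
Division/multiplication keeps the fewest: 2 significant figures.
Rounded: 1.4 × 10² kg·m/s.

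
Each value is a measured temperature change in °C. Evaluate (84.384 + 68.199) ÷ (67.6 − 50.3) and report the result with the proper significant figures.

84.384 + 68.199 = 152.583, limited to 3 d.p. → 6 s.f.; 67.6 − 50.3 = 17.3, limited to 1 d.p. → 3 s.f.
Carrying full precision, 152.583 ÷ 17.3 = 8.8198265896…; keep min(6, 3) = 3 s.f.
Rounded to 3 significant figures: 8.82.

8.82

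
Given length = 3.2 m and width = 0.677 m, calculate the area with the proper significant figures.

2.2 m²

area = 3.2 m × 0.677 m = 2.1664 m².
3.2 has 2 significant figures; 0.677 has 3.
Division/multiplication keeps the fewest: 2 significant figures.
Rounded: 2.2 m².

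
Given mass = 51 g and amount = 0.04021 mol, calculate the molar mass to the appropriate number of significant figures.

1.3 × 10³ g/mol

molar mass = 51 g ÷ 0.04021 mol = 1268.34120865… g/mol.
51 has 2 significant figures; 0.04021 has 4.
Division/multiplication keeps the fewest: 2 significant figures.
Rounded: 1.3 × 10³ g/mol.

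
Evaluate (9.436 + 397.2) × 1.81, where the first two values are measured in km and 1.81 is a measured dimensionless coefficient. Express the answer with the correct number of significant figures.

736 km

9.436 km + 397.2 km = 406.636 km; the sum is limited to 1 decimal place (4 s.f.).
Carrying full precision, 406.636 × 1.81 = 736.01116 km; 1.81 has 3 s.f., so the result keeps min(4, 3) = 3 s.f.
Rounded to 3 significant figures: 736 km.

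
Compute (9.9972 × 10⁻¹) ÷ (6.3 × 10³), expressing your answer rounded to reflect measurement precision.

(9.9972 × 10⁻¹) ÷ (6.3 × 10³) = 0.000158685714286…
Multiplication/division keeps the fewest significant figures: 9.9972 × 10⁻¹ → 5 s.f., 6.3 × 10³ → 2 s.f.; limit is 2.
Rounded to 2 significant figures: 1.6 × 10⁻⁴.

1.6 × 10⁻⁴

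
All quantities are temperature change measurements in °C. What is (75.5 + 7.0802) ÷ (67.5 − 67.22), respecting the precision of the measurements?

75.5 + 7.0802 = 82.5802, limited to 1 d.p. → 3 s.f.; 67.5 − 67.22 = 0.28, limited to 1 d.p. → 1 s.f.
Carrying full precision, 82.5802 ÷ 0.28 = 294.929285714…; keep min(3, 1) = 1 s.f.
Rounded to 1 significant figure: 3 × 10².

3 × 10²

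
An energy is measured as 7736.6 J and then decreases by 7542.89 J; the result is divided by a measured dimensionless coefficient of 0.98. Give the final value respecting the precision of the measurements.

2.0 × 10^2 J

7736.6 J − 7542.89 J = 193.71 J; the difference is limited to 1 decimal place (4 s.f.).
Carrying full precision, 193.71 ÷ 0.98 = 197.663265306… J; 0.98 has 2 s.f., so the result keeps min(4, 2) = 2 s.f.
Rounded to 2 significant figures: 2.0 × 10^2 J.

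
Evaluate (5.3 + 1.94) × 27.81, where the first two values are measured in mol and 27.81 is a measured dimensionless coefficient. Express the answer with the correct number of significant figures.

2.0 × 10² mol

5.3 mol + 1.94 mol = 7.24 mol; the sum is limited to 1 decimal place (2 s.f.).
Carrying full precision, 7.24 × 27.81 = 201.3444 mol; 27.81 has 4 s.f., so the result keeps min(2, 4) = 2 s.f.
Rounded to 2 significant figures: 2.0 × 10² mol.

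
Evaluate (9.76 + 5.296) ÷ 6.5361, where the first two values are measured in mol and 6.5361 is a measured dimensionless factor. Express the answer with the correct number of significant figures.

9.76 mol + 5.296 mol = 15.056 mol; the sum is limited to 2 decimal places (4 s.f.).
Carrying full precision, 15.056 ÷ 6.5361 = 2.30351432812… mol; 6.5361 has 5 s.f., so the result keeps min(4, 5) = 4 s.f.
Rounded to 4 significant figures: 2.304 mol.

2.304 mol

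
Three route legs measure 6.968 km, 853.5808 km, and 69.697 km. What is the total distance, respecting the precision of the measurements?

6.968 km + 853.5808 km + 69.697 km = 930.2458 km.
Addition/subtraction keeps the fewest decimal places: 6.968 → 3 decimal places, 853.5808 → 4 decimal places, 69.697 → 3 decimal places; limit is 3.
Rounded to 3 decimal places: 930.246 km.

930.246 km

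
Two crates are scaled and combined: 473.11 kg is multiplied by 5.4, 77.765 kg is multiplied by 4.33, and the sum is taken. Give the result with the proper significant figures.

473.11 × 5.4 = 2554.794 → 2.6 × 10^3 kg (2 s.f., last digit at the 10^2 place).
77.765 × 4.33 = 336.72245 → 337 kg (3 s.f., last digit at the 10^0 place).
Sum: 2891.51645 kg; keep the coarser place, 10^2.
Result: 2.9 × 10^3 kg.

2.9 × 10^3 kg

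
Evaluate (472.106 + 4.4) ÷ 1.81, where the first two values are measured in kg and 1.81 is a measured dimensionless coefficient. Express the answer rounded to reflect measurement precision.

263 kg

472.106 kg + 4.4 kg = 476.506 kg; the sum is limited to 1 decimal place (4 s.f.).
Carrying full precision, 476.506 ÷ 1.81 = 263.262983425… kg; 1.81 has 3 s.f., so the result keeps min(4, 3) = 3 s.f.
Rounded to 3 significant figures: 263 kg.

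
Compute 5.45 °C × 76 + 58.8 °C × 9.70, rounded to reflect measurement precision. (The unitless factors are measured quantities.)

9.8 × 10^2 °C

5.45 × 76 = 414.2 → 4.1 × 10^2 °C (2 s.f., last digit at the 10^1 place).
58.8 × 9.70 = 570.36 → 570. °C (3 s.f., last digit at the 10^0 place).
Sum: 984.56 °C; keep the coarser place, 10^1.
Result: 9.8 × 10^2 °C.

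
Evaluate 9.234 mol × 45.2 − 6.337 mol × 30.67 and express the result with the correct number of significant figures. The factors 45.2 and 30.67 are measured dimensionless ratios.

2.23 × 10² mol

9.234 × 45.2 = 417.3768 → 417 mol (3 s.f., last digit at the 10^0 place).
6.337 × 30.67 = 194.35579 → 194.4 mol (4 s.f., last digit at the 10^-1 place).
Difference: 223.02101 mol; keep the coarser place, 10^0.
Result: 2.23 × 10² mol.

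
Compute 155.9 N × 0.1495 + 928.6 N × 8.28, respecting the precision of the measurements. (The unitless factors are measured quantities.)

155.9 × 0.1495 = 23.30705 → 23.31 N (4 s.f., last digit at the 10^-2 place).
928.6 × 8.28 = 7688.808 → 7.69 × 10³ N (3 s.f., last digit at the 10^1 place).
Sum: 7712.11505 N; keep the coarser place, 10^1.
Result: 7.71 × 10³ N.

7.71 × 10³ N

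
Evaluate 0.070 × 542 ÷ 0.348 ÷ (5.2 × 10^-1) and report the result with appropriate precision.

2.1 × 10^2

0.070 × 542 ÷ 0.348 ÷ (5.2 × 10^-1) = 209.65959328…
Multiplication/division keeps the fewest significant figures: 0.070 → 2 s.f., 542 → 3 s.f., 0.348 → 3 s.f., 5.2 × 10^-1 → 2 s.f.; limit is 2.
Rounded to 2 significant figures: 2.1 × 10^2.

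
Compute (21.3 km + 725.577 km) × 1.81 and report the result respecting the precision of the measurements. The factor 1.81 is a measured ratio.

1.35 × 10³ km

21.3 km + 725.577 km = 746.877 km; the sum is limited to 1 decimal place (4 s.f.).
Carrying full precision, 746.877 × 1.81 = 1351.84737 km; 1.81 has 3 s.f., so the result keeps min(4, 3) = 3 s.f.
Rounded to 3 significant figures: 1.35 × 10³ km.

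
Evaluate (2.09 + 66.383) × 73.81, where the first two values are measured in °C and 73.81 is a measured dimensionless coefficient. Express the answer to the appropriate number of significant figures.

5054 °C

2.09 °C + 66.383 °C = 68.473 °C; the sum is limited to 2 decimal places (4 s.f.).
Carrying full precision, 68.473 × 73.81 = 5053.99213 °C; 73.81 has 4 s.f., so the result keeps min(4, 4) = 4 s.f.
Rounded to 4 significant figures: 5054 °C.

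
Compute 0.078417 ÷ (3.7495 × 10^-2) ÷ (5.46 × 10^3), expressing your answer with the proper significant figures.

3.83 × 10^-4

0.078417 ÷ (3.7495 × 10^-2) ÷ (5.46 × 10^3) = 0.000383040083…
Multiplication/division keeps the fewest significant figures: 0.078417 → 5 s.f., 3.7495 × 10^-2 → 5 s.f., 5.46 × 10^3 → 3 s.f.; limit is 3.
Rounded to 3 significant figures: 3.83 × 10^-4.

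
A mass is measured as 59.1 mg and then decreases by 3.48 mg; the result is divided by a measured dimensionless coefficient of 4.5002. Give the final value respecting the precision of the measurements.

12.4 mg

59.1 mg − 3.48 mg = 55.62 mg; the difference is limited to 1 decimal place (3 s.f.).
Carrying full precision, 55.62 ÷ 4.5002 = 12.3594506911… mg; 4.5002 has 5 s.f., so the result keeps min(3, 5) = 3 s.f.
Rounded to 3 significant figures: 12.4 mg.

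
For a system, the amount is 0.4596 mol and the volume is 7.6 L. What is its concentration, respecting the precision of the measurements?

0.060 mol/L

concentration = 0.4596 mol ÷ 7.6 L = 0.0604736842105… mol/L.
0.4596 has 4 significant figures; 7.6 has 2.
Division/multiplication keeps the fewest: 2 significant figures.
Rounded: 0.060 mol/L.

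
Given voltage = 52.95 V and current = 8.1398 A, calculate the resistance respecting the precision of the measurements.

resistance = 52.95 V ÷ 8.1398 A = 6.50507383474… Ω.
52.95 has 4 significant figures; 8.1398 has 5.
Division/multiplication keeps the fewest: 4 significant figures.
Rounded: 6.505 Ω.

6.505 Ω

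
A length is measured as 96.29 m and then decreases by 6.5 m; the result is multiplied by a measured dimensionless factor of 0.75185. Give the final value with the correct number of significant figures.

67.5 m

96.29 m − 6.5 m = 89.79 m; the difference is limited to 1 decimal place (3 s.f.).
Carrying full precision, 89.79 × 0.75185 = 67.5086115 m; 0.75185 has 5 s.f., so the result keeps min(3, 5) = 3 s.f.
Rounded to 3 significant figures: 67.5 m.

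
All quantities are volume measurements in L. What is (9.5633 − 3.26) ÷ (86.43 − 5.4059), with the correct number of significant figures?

9.5633 − 3.26 = 6.3033, limited to 2 d.p. → 3 s.f.; 86.43 − 5.4059 = 81.0241, limited to 2 d.p. → 4 s.f.
Carrying full precision, 6.3033 ÷ 81.0241 = 0.0777953719943…; keep min(3, 4) = 3 s.f.
Rounded to 3 significant figures: 0.0778.

0.0778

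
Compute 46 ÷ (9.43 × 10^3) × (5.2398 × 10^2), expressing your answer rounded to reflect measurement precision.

2.6

46 ÷ (9.43 × 10^3) × (5.2398 × 10^2) = 2.556
Multiplication/division keeps the fewest significant figures: 46 → 2 s.f., 9.43 × 10^3 → 3 s.f., 5.2398 × 10^2 → 5 s.f.; limit is 2.
Rounded to 2 significant figures: 2.6.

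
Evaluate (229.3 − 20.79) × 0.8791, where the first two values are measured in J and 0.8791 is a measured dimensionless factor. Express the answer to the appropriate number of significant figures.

183.3 J

229.3 J − 20.79 J = 208.51 J; the difference is limited to 1 decimal place (4 s.f.).
Carrying full precision, 208.51 × 0.8791 = 183.301141 J; 0.8791 has 4 s.f., so the result keeps min(4, 4) = 4 s.f.
Rounded to 4 significant figures: 183.3 J.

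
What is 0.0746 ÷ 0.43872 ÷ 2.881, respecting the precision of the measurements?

0.0746 ÷ 0.43872 ÷ 2.881 = 0.0590212137116…
Multiplication/division keeps the fewest significant figures: 0.0746 → 3 s.f., 0.43872 → 5 s.f., 2.881 → 4 s.f.; limit is 3.
Rounded to 3 significant figures: 5.90 × 10^-2.

5.90 × 10^-2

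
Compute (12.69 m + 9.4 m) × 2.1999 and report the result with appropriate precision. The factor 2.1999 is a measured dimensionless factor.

12.69 m + 9.4 m = 22.09 m; the sum is limited to 1 decimal place (3 s.f.).
Carrying full precision, 22.09 × 2.1999 = 48.595791 m; 2.1999 has 5 s.f., so the result keeps min(3, 5) = 3 s.f.
Rounded to 3 significant figures: 48.6 m.

48.6 m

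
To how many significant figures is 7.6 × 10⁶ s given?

2

7.6 × 10⁶: in scientific notation every digit of the coefficient is significant.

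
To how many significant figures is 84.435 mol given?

5

84.435: every digit is nonzero and significant.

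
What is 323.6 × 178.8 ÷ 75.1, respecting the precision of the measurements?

7.70 × 10²

323.6 × 178.8 ÷ 75.1 = 770.435153129…
Multiplication/division keeps the fewest significant figures: 323.6 → 4 s.f., 178.8 → 4 s.f., 75.1 → 3 s.f.; limit is 3.
Rounded to 3 significant figures: 7.70 × 10².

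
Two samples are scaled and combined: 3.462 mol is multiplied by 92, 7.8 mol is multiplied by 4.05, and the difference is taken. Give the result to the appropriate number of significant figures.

3.462 × 92 = 318.504 → 3.2 × 10² mol (2 s.f., last digit at the 10^1 place).
7.8 × 4.05 = 31.59 → 32 mol (2 s.f., last digit at the 10^0 place).
Difference: 286.914 mol; keep the coarser place, 10^1.
Result: 2.9 × 10² mol.

2.9 × 10² mol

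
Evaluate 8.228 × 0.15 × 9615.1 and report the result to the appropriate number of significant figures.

1.2 × 10^4

8.228 × 0.15 × 9615.1 = 11866.95642
Multiplication/division keeps the fewest significant figures: 8.228 → 4 s.f., 0.15 → 2 s.f., 9615.1 → 5 s.f.; limit is 2.
Rounded to 2 significant figures: 1.2 × 10^4.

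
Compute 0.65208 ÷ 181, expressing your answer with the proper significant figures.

0.00360

0.65208 ÷ 181 = 0.0036026519337…
Multiplication/division keeps the fewest significant figures: 0.65208 → 5 s.f., 181 → 3 s.f.; limit is 3.
Rounded to 3 significant figures: 0.00360.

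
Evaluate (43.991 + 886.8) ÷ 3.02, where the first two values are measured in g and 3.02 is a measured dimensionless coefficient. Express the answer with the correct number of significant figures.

43.991 g + 886.8 g = 930.791 g; the sum is limited to 1 decimal place (4 s.f.).
Carrying full precision, 930.791 ÷ 3.02 = 308.208940397… g; 3.02 has 3 s.f., so the result keeps min(4, 3) = 3 s.f.
Rounded to 3 significant figures: 308 g.

308 g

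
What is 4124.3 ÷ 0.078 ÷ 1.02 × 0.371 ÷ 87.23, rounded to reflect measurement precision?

2.2 × 10^2

4124.3 ÷ 0.078 ÷ 1.02 × 0.371 ÷ 87.23 = 220.477111676…
Multiplication/division keeps the fewest significant figures: 4124.3 → 5 s.f., 0.078 → 2 s.f., 1.02 → 3 s.f., 0.371 → 3 s.f., 87.23 → 4 s.f.; limit is 2.
Rounded to 2 significant figures: 2.2 × 10^2.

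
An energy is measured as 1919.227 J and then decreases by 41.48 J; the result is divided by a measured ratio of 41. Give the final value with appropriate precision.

1919.227 J − 41.48 J = 1877.747 J; the difference is limited to 2 decimal places (6 s.f.).
Carrying full precision, 1877.747 ÷ 41 = 45.7987073171… J; 41 has 2 s.f., so the result keeps min(6, 2) = 2 s.f.
Rounded to 2 significant figures: 46 J.

46 J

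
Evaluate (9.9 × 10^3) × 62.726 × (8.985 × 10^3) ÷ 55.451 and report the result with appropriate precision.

(9.9 × 10^3) × 62.726 × (8.985 × 10^3) ÷ 55.451 = 100621662.17…
Multiplication/division keeps the fewest significant figures: 9.9 × 10^3 → 2 s.f., 62.726 → 5 s.f., 8.985 × 10^3 → 4 s.f., 55.451 → 5 s.f.; limit is 2.
Rounded to 2 significant figures: 1.0 × 10^8.

1.0 × 10^8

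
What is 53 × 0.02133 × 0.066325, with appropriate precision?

53 × 0.02133 × 0.066325 = 0.07497974925
Multiplication/division keeps the fewest significant figures: 53 → 2 s.f., 0.02133 → 4 s.f., 0.066325 → 5 s.f.; limit is 2.
Rounded to 2 significant figures: 0.075.

0.075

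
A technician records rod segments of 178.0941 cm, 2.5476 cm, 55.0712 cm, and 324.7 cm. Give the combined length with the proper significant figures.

178.0941 cm + 2.5476 cm + 55.0712 cm + 324.7 cm = 560.4129 cm.
Addition/subtraction keeps the fewest decimal places: 178.0941 → 4 decimal places, 2.5476 → 4 decimal places, 55.0712 → 4 decimal places, 324.7 → 1 decimal place; limit is 1.
Rounded to 1 decimal place: 560.4 cm.

560.4 cm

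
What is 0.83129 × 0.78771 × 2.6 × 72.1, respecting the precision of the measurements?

1.2 × 10^2

0.83129 × 0.78771 × 2.6 × 72.1 = 122.751703488…
Multiplication/division keeps the fewest significant figures: 0.83129 → 5 s.f., 0.78771 → 5 s.f., 2.6 → 2 s.f., 72.1 → 3 s.f.; limit is 2.
Rounded to 2 significant figures: 1.2 × 10^2.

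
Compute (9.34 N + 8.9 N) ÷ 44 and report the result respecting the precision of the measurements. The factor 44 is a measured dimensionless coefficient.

0.41 N

9.34 N + 8.9 N = 18.24 N; the sum is limited to 1 decimal place (3 s.f.).
Carrying full precision, 18.24 ÷ 44 = 0.414545454545… N; 44 has 2 s.f., so the result keeps min(3, 2) = 2 s.f.
Rounded to 2 significant figures: 0.41 N.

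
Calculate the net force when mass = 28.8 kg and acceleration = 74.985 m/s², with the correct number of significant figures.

2.16 × 10³ N

net force = 28.8 kg × 74.985 m/s² = 2159.568 N.
28.8 has 3 significant figures; 74.985 has 5.
Division/multiplication keeps the fewest: 3 significant figures.
Rounded: 2.16 × 10³ N.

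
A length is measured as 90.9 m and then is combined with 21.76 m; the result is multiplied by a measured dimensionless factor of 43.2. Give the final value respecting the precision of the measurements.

90.9 m + 21.76 m = 112.66 m; the sum is limited to 1 decimal place (4 s.f.).
Carrying full precision, 112.66 × 43.2 = 4866.912 m; 43.2 has 3 s.f., so the result keeps min(4, 3) = 3 s.f.
Rounded to 3 significant figures: 4.87 × 10³ m.

4.87 × 10³ m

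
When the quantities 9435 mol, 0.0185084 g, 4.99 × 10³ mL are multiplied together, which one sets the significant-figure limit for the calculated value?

4.99 × 10³ mL

9435 mol → 4 s.f.; 0.0185084 g → 6 s.f.; 4.99 × 10³ mL → 3 s.f.
The fewest is 3 significant figures, from 4.99 × 10³ mL.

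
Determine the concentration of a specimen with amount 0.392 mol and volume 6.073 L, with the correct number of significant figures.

concentration = 0.392 mol ÷ 6.073 L = 0.0645479993413… mol/L.
0.392 has 3 significant figures; 6.073 has 4.
Division/multiplication keeps the fewest: 3 significant figures.
Rounded: 0.0645 mol/L.

0.0645 mol/L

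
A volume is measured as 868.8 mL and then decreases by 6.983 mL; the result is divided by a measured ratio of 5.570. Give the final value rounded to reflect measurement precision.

868.8 mL − 6.983 mL = 861.817 mL; the difference is limited to 1 decimal place (4 s.f.).
Carrying full precision, 861.817 ÷ 5.570 = 154.724775583… mL; 5.570 has 4 s.f., so the result keeps min(4, 4) = 4 s.f.
Rounded to 4 significant figures: 154.7 mL.

154.7 mL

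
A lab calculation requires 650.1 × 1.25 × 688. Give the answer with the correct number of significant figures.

5.59 × 10^5

650.1 × 1.25 × 688 = 559086
Multiplication/division keeps the fewest significant figures: 650.1 → 4 s.f., 1.25 → 3 s.f., 688 → 3 s.f.; limit is 3.
Rounded to 3 significant figures: 5.59 × 10^5.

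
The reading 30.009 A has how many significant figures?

5

30.009: zeros between nonzero digits are significant.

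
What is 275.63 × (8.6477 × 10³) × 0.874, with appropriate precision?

275.63 × (8.6477 × 10³) × 0.874 = 2083236.29157…
Multiplication/division keeps the fewest significant figures: 275.63 → 5 s.f., 8.6477 × 10³ → 5 s.f., 0.874 → 3 s.f.; limit is 3.
Rounded to 3 significant figures: 2.08 × 10⁶.

2.08 × 10⁶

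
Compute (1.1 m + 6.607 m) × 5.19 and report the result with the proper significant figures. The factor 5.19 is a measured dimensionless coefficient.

1.1 m + 6.607 m = 7.707 m; the sum is limited to 1 decimal place (2 s.f.).
Carrying full precision, 7.707 × 5.19 = 39.99933 m; 5.19 has 3 s.f., so the result keeps min(2, 3) = 2 s.f.
Rounded to 2 significant figures: 4.0 × 10¹ m.

4.0 × 10¹ m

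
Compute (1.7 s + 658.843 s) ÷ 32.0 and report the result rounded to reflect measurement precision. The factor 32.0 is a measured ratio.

1.7 s + 658.843 s = 660.543 s; the sum is limited to 1 decimal place (4 s.f.).
Carrying full precision, 660.543 ÷ 32.0 = 20.64196875 s; 32.0 has 3 s.f., so the result keeps min(4, 3) = 3 s.f.
Rounded to 3 significant figures: 20.6 s.

20.6 s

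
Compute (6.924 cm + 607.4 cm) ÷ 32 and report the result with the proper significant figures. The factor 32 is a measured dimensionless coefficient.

6.924 cm + 607.4 cm = 614.324 cm; the sum is limited to 1 decimal place (4 s.f.).
Carrying full precision, 614.324 ÷ 32 = 19.197625 cm; 32 has 2 s.f., so the result keeps min(4, 2) = 2 s.f.
Rounded to 2 significant figures: 19 cm.

19 cm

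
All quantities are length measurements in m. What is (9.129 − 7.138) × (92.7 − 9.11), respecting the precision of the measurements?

9.129 − 7.138 = 1.991, limited to 3 d.p. → 4 s.f.; 92.7 − 9.11 = 83.59, limited to 1 d.p. → 3 s.f.
Carrying full precision, 1.991 × 83.59 = 166.42769; keep min(4, 3) = 3 s.f.
Rounded to 3 significant figures: 166 m².

166 m²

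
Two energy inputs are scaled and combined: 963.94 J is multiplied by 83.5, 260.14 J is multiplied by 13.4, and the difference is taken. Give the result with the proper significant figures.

963.94 × 83.5 = 80488.99 → 8.05 × 10⁴ J (3 s.f., last digit at the 10^2 place).
260.14 × 13.4 = 3485.876 → 3.49 × 10³ J (3 s.f., last digit at the 10^1 place).
Difference: 77003.114 J; keep the coarser place, 10^2.
Result: 7.70 × 10⁴ J.

7.70 × 10⁴ J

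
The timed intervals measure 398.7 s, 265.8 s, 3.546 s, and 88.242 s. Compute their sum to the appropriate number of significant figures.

756.3 s

398.7 s + 265.8 s + 3.546 s + 88.242 s = 756.288 s.
Addition/subtraction keeps the fewest decimal places: 398.7 → 1 decimal place, 265.8 → 1 decimal place, 3.546 → 3 decimal places, 88.242 → 3 decimal places; limit is 1.
Rounded to 1 decimal place: 756.3 s.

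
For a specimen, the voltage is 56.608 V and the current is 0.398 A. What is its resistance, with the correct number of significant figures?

resistance = 56.608 V ÷ 0.398 A = 142.231155779… Ω.
56.608 has 5 significant figures; 0.398 has 3.
Division/multiplication keeps the fewest: 3 significant figures.
Rounded: 142 Ω.

142 Ω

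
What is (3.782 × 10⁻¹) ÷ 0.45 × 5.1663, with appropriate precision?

4.3

(3.782 × 10⁻¹) ÷ 0.45 × 5.1663 = 4.34198813333…
Multiplication/division keeps the fewest significant figures: 3.782 × 10⁻¹ → 4 s.f., 0.45 → 2 s.f., 5.1663 → 5 s.f.; limit is 2.
Rounded to 2 significant figures: 4.3.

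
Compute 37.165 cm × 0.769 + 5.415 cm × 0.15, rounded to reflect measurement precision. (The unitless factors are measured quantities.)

37.165 × 0.769 = 28.579885 → 28.6 cm (3 s.f., last digit at the 10^-1 place).
5.415 × 0.15 = 0.81225 → 0.81 cm (2 s.f., last digit at the 10^-2 place).
Sum: 29.392135 cm; keep the coarser place, 10^-1.
Result: 29.4 cm.

29.4 cm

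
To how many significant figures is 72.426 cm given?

72.426: every digit is nonzero and significant.

5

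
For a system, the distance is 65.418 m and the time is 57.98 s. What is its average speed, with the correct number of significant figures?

1.128 m/s

average speed = 65.418 m ÷ 57.98 s = 1.12828561573… m/s.
65.418 has 5 significant figures; 57.98 has 4.
Division/multiplication keeps the fewest: 4 significant figures.
Rounded: 1.128 m/s.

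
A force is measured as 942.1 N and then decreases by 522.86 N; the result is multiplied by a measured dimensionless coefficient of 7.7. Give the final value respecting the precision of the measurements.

942.1 N − 522.86 N = 419.24 N; the difference is limited to 1 decimal place (4 s.f.).
Carrying full precision, 419.24 × 7.7 = 3228.148 N; 7.7 has 2 s.f., so the result keeps min(4, 2) = 2 s.f.
Rounded to 2 significant figures: 3.2 × 10³ N.

3.2 × 10³ N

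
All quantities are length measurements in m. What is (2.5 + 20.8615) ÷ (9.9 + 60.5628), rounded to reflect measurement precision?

2.5 + 20.8615 = 23.3615, limited to 1 d.p. → 3 s.f.; 9.9 + 60.5628 = 70.4628, limited to 1 d.p. → 3 s.f.
Carrying full precision, 23.3615 ÷ 70.4628 = 0.331543736553…; keep min(3, 3) = 3 s.f.
Rounded to 3 significant figures: 0.332.

0.332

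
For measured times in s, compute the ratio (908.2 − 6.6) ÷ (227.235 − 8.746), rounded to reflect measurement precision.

908.2 − 6.6 = 901.6, limited to 1 d.p. → 4 s.f.; 227.235 − 8.746 = 218.489, limited to 3 d.p. → 6 s.f.
Carrying full precision, 901.6 ÷ 218.489 = 4.12652353208…; keep min(4, 6) = 4 s.f.
Rounded to 4 significant figures: 4.127.

4.127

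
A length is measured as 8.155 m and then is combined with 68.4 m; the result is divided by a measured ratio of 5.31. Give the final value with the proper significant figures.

8.155 m + 68.4 m = 76.555 m; the sum is limited to 1 decimal place (3 s.f.).
Carrying full precision, 76.555 ÷ 5.31 = 14.4171374765… m; 5.31 has 3 s.f., so the result keeps min(3, 3) = 3 s.f.
Rounded to 3 significant figures: 14.4 m.

14.4 m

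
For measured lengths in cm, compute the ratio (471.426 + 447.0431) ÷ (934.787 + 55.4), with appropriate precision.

0.9276

471.426 + 447.0431 = 918.4691, limited to 3 d.p. → 6 s.f.; 934.787 + 55.4 = 990.187, limited to 1 d.p. → 4 s.f.
Carrying full precision, 918.4691 ÷ 990.187 = 0.927571357733…; keep min(6, 4) = 4 s.f.
Rounded to 4 significant figures: 0.9276.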